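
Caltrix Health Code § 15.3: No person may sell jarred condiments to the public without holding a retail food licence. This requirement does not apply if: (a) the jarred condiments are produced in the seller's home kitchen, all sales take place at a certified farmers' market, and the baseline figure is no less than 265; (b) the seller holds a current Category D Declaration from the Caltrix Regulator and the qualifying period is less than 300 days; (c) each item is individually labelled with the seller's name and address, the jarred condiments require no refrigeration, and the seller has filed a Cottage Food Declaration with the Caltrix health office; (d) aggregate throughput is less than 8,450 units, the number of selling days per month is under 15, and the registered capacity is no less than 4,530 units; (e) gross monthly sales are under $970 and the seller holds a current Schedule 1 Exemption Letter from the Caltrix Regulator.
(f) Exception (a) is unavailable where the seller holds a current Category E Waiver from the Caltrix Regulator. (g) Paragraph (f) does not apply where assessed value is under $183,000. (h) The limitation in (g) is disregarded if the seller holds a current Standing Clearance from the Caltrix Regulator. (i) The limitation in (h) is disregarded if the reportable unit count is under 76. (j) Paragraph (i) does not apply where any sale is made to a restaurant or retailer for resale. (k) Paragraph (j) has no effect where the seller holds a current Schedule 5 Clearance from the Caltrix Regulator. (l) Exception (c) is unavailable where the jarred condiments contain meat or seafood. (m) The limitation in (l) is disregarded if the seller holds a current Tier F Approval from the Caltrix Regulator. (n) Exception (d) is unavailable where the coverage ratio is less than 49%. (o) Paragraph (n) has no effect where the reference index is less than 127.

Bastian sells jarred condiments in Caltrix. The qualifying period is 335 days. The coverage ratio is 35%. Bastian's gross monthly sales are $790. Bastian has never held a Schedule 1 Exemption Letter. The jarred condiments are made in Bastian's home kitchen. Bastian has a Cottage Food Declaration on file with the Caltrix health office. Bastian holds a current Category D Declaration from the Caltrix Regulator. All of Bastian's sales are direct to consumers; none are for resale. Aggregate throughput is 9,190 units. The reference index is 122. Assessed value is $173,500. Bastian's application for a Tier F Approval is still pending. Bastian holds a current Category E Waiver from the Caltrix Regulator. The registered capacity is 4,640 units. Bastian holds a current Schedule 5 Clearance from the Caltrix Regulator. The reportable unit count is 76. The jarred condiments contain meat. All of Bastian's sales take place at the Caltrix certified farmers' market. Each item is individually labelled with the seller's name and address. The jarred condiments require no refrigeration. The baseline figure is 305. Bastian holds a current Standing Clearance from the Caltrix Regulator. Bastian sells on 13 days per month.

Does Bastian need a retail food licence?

Yes — Bastian must hold a retail food licence.

All of (a)'s requirements are met (the jarred condiments are home-kitchen produced; all sales are at a certified farmers' market; the baseline figure is 305, meeting the 265 threshold). But applying paragraphs (f)–(k): (f) is triggered — a current Category E Waiver is held. (g) would limit (f) — assessed value is $173,500, under the $183,000 limit — but (h) sets (g) aside: (h) is engaged — a current Standing Clearance is held. (i), which would lift (h), is inapplicable — the reportable unit count is 76, not under 76. Exception (a) does not apply.
Exception (b) fails — the qualifying period is 335 days, not less than 300 days.
Exception (c) is satisfied on its face — items are individually labelled; the jarred condiments are shelf-stable; a Cottage Food Declaration is on file. But: (l) operates against (c): the jarred condiments contain meat. (m), which would lift (l), does not operate here — there is no Tier F Approval in force. So (c) is unavailable.
Exception (d) requires that aggregate throughput is less than 8,450 units; but aggregate throughput is 9,190 units, not less than 8,450 units, so (d) is unavailable.
Exception (e) does not apply: there is no Schedule 1 Exemption Letter in force.
No exception is made out. Bastian falls within the general rule.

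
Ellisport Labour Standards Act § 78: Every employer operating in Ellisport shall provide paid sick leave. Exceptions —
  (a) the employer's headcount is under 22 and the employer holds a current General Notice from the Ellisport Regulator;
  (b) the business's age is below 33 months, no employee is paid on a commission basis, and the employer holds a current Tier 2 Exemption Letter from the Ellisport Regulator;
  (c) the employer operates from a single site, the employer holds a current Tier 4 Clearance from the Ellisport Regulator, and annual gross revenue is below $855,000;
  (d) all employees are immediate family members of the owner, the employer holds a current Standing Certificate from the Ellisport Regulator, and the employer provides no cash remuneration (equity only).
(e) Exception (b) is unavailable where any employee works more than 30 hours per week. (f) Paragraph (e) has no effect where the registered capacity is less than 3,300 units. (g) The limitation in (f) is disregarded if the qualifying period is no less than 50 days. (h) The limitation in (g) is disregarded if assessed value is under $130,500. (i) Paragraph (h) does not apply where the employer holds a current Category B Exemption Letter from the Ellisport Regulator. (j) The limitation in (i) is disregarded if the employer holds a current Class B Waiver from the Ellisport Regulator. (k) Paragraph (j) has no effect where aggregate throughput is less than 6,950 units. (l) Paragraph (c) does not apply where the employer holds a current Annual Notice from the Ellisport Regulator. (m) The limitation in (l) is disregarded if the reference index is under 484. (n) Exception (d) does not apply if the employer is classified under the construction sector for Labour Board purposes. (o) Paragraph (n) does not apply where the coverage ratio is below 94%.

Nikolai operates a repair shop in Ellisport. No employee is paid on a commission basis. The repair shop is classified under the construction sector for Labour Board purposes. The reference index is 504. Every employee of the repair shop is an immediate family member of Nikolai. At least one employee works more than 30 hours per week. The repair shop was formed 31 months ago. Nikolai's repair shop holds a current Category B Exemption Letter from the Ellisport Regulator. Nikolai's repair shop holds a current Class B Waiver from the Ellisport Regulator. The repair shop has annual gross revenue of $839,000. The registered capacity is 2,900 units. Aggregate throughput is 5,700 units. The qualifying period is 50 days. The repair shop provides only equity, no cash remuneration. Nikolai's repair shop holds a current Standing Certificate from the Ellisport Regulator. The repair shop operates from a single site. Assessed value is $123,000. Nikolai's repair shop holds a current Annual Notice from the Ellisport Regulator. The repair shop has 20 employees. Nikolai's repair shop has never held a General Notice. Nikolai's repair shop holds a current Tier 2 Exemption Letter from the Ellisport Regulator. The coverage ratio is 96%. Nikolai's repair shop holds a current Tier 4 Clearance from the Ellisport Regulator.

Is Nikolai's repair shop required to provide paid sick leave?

Exception (a) does not apply: no current General Notice is held.
All of (b)'s requirements are met (the business's age is 31 months, below the 33 months limit; no employee is paid on commission; a current Tier 2 Exemption Letter is held). However, paragraphs (e)–(k) must be considered: (e) is engaged — at least one employee exceeds 30 hours/week. (f) is engaged (the registered capacity is 2,900 units, less than the 3,300 units limit), but is set aside by (g): (g) operates against (f): the qualifying period is 50 days, meeting the 50 days threshold. (h) would limit (g) — assessed value is $123,000, under the $130,500 limit — but (i) sets (h) aside: (i) is engaged — a current Category B Exemption Letter is held. (j) applies (a current Class B Waiver is held), but is itself disapplied by (k): (k) operates — aggregate throughput is 5,700 units, less than the 6,950 units limit. So (b) is unavailable.
Exception (c): the employer operates from a single site; a current Tier 4 Clearance is held; annual gross revenue is $839,000, below the $855,000 limit — every condition holds. But: (l) operates against (c): a current Annual Notice is held. (m) is not engaged (the reference index is 504, not under 484), so (l) stands. Exception (c) does not apply.
Exception (d)'s conditions are all satisfied: every employee is an immediate family member; a current Standing Certificate is held; remuneration is equity-only. Turning to paragraphs (n)–(o): (n) operates against (d): the repair shop is classified under the construction sector. (o), which would lift (n), is not triggered — the coverage ratio is 96%, not below 94%. (d) is therefore removed.
None of the exceptions is available; § 78 applies in full.

Yes — Nikolai's repair shop must provide paid sick leave.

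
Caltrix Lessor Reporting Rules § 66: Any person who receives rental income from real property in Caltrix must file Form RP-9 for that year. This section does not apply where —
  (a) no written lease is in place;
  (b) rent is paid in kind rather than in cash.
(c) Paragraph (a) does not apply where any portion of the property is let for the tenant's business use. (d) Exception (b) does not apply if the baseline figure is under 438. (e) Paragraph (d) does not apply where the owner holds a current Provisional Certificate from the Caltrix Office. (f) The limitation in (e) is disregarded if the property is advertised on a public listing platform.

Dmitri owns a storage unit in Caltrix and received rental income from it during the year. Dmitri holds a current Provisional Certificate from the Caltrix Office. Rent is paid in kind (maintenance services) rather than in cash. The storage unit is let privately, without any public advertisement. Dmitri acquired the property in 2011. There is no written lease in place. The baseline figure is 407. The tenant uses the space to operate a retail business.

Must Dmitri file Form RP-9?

Exception (a)'s conditions are all satisfied: there is no written lease. But: (c) operates — the space is let for business use. Exception (a) does not apply.
Exception (b): rent is paid in kind — every condition holds. Applying paragraphs (d)–(f): (d) would limit (b) — the baseline figure is 407, under the 438 limit — but (e) sets (d) aside: (e) operates against (d): a current Provisional Certificate is held. (f) is inapplicable (the property is let privately without advertisement), so (e) stands. So (b) applies.

No — exception (b) applies; Dmitri is not required to file Form RP-9.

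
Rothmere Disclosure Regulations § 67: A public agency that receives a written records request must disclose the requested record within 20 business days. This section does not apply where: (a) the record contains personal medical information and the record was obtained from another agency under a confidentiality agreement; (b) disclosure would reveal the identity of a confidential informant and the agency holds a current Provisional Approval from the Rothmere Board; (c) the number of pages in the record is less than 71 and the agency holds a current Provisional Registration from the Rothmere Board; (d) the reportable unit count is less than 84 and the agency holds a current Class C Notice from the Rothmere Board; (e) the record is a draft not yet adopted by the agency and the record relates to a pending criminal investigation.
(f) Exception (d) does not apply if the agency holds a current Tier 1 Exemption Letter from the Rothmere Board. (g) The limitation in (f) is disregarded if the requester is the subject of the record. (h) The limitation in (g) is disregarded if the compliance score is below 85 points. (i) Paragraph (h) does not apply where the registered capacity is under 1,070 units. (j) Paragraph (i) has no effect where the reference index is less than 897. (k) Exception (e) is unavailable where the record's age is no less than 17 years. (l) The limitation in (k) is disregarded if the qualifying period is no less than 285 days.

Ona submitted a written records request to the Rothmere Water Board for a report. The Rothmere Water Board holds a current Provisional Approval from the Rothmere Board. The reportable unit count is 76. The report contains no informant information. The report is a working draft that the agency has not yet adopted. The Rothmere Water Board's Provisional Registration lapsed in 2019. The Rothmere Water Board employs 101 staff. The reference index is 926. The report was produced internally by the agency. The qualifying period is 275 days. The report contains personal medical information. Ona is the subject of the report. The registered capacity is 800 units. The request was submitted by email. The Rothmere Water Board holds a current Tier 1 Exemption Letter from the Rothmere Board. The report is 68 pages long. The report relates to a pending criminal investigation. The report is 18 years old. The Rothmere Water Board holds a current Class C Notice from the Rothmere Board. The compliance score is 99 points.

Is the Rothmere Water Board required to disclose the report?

Exception (a) fails — the report was produced internally.
Exception (b) fails — the report contains no informant information.
Exception (c) requires that the agency holds a current Provisional Registration from the Rothmere Board; but the Provisional Registration is not current, so (c) is unavailable.
Exception (d) is satisfied on its face — the reportable unit count is 76, less than the 84 limit; a current Class C Notice is held. As to paragraphs (f)–(j): (f) applies (a current Tier 1 Exemption Letter is held), but is set aside by (g): (g) operates against (f): Ona is the subject of the report. (h), which would lift (g), is not triggered — the compliance score is 99 points, not below 85 points. Exception (d) stands.
Exception (e) is satisfied on its face — the report is an unadopted draft; the report relates to a pending investigation. But: (k) is engaged — the record's age is 18 years, meeting the 17 years threshold. (l) is not engaged (the qualifying period is 275 days, short of 285 days), so (k) stands. Exception (e) does not apply.

No — exception (d) applies; the Rothmere Water Board is not required to disclose the report.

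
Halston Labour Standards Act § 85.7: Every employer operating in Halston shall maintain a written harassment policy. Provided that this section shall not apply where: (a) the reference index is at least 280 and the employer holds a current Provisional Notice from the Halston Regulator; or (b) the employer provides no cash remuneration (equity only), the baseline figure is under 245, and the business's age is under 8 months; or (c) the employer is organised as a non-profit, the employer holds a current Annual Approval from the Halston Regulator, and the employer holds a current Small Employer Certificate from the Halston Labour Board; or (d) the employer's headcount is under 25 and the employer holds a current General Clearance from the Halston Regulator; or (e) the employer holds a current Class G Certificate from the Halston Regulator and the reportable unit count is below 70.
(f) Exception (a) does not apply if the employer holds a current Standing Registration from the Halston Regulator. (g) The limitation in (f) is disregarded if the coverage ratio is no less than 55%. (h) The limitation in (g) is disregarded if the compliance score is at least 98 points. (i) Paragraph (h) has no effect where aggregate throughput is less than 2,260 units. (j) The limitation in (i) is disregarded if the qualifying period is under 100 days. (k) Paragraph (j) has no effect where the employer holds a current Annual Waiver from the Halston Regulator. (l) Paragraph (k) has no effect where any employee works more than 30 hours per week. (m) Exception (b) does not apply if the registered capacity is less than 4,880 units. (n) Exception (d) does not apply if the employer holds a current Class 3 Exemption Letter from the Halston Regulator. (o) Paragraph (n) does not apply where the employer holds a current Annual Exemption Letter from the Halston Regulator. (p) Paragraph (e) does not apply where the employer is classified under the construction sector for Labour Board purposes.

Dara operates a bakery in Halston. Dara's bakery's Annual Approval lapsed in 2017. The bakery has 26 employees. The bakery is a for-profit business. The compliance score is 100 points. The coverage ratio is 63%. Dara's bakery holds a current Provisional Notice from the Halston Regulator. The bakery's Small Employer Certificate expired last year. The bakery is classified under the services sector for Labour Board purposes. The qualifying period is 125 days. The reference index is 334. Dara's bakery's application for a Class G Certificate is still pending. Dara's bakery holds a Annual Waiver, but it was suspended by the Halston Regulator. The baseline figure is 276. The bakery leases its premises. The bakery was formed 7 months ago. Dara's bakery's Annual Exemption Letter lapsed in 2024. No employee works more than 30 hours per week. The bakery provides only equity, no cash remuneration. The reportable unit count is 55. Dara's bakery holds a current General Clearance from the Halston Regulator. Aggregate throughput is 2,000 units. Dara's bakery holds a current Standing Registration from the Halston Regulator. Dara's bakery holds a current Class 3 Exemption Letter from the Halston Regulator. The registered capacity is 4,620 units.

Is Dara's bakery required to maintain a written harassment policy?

Exception (a): the reference index is 334, meeting the 280 threshold; a current Provisional Notice is held — every condition holds. Considering the limiting provisions: (f) operates (a current Standing Registration is held), but is overridden by (g): (g) operates — the coverage ratio is 63%, meeting the 55% threshold. (h) operates (the compliance score is 100 points, meeting the 98 points threshold), but is itself disapplied by (i): (i) is engaged — aggregate throughput is 2,000 units, less than the 2,260 units limit. (j), which would lift (i), is not engaged — the qualifying period is 125 days, not under 100 days. So (a) applies.
Exception (b) requires that the baseline figure is under 245; but the baseline figure is 276, not under 245, so (b) is unavailable.
Exception (c) requires that the employer is organised as a non-profit; but the employer is for-profit, so (c) is unavailable.
Exception (d) fails — the employer's headcount is 26, not under 25.
Exception (e) does not apply: there is no Class G Certificate in force.

No — exception (a) applies; Dara's bakery is not required to maintain a written harassment policy.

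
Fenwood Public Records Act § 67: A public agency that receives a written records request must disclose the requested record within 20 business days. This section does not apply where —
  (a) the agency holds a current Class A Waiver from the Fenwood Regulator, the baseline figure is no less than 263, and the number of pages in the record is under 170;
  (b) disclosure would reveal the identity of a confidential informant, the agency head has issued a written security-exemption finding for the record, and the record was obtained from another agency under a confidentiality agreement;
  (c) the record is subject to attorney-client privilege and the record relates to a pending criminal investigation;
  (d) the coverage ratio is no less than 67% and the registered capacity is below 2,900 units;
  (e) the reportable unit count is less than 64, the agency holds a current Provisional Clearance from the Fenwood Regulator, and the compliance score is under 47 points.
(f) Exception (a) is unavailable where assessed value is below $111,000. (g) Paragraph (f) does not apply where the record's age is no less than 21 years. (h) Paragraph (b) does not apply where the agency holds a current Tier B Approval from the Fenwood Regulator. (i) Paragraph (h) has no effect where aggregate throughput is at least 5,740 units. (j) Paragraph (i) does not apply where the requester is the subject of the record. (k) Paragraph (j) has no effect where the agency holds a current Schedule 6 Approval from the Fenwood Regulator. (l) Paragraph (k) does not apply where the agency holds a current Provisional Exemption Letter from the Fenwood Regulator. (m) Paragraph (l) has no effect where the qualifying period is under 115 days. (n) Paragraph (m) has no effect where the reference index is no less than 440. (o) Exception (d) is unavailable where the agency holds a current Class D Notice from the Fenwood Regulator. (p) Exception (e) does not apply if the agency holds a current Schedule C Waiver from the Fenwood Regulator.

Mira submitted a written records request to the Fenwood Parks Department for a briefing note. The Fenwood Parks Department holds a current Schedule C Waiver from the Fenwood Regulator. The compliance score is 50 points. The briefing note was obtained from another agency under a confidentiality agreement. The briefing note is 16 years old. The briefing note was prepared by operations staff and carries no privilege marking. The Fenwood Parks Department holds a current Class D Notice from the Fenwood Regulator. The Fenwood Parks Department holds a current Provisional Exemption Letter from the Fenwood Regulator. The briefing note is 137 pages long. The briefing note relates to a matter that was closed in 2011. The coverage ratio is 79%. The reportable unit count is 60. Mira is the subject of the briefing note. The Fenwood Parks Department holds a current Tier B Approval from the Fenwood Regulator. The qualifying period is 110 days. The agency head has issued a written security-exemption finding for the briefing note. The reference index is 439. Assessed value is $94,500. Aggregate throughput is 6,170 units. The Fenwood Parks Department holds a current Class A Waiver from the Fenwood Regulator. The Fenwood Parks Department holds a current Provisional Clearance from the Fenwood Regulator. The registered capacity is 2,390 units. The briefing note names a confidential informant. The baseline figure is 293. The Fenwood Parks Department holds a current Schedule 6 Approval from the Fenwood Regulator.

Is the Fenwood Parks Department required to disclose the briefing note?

No — exception (b) applies; the Fenwood Parks Department is not required to disclose the briefing note.

Exception (a) is satisfied on its face — a current Class A Waiver is held; the baseline figure is 293, meeting the 263 threshold; the number of pages in the record is 137, under the 170 limit. However, paragraphs (f)–(g) must be considered: (f) operates against (a): assessed value is $94,500, below the $111,000 limit. (g) is not engaged (the record's age is 16 years, short of 21 years), so (f) stands. So (a) is unavailable.
Exception (b) is satisfied on its face — the briefing note names a confidential informant; a written security-exemption finding has been issued; the briefing note was obtained under a confidentiality agreement. Considering the limiting provisions: (h) would limit (b) — a current Tier B Approval is held — but (i) sets (h) aside: (i) is engaged — aggregate throughput is 6,170 units, meeting the 5,740 units threshold. (j) applies (Mira is the subject of the briefing note), but is set aside by (k): (k) operates against (j): a current Schedule 6 Approval is held. (l) would limit (k) — a current Provisional Exemption Letter is held — but (m) sets (l) aside: (m) operates against (l): the qualifying period is 110 days, under the 115 days limit. (n) is not engaged (the reference index is 439, short of 440), so (m) stands. Exception (b) stands.
Exception (c) requires that the record is subject to attorney-client privilege; but the briefing note carries no privilege marking, so (c) is unavailable.
All of (d)'s requirements are met (the coverage ratio is 79%, meeting the 67% threshold; the registered capacity is 2,390 units, below the 2,900 units limit). However, paragraph (o) must be considered: (o) is engaged — a current Class D Notice is held. (d) is therefore removed.
Exception (e) fails — the compliance score is 50 points, not under 47 points.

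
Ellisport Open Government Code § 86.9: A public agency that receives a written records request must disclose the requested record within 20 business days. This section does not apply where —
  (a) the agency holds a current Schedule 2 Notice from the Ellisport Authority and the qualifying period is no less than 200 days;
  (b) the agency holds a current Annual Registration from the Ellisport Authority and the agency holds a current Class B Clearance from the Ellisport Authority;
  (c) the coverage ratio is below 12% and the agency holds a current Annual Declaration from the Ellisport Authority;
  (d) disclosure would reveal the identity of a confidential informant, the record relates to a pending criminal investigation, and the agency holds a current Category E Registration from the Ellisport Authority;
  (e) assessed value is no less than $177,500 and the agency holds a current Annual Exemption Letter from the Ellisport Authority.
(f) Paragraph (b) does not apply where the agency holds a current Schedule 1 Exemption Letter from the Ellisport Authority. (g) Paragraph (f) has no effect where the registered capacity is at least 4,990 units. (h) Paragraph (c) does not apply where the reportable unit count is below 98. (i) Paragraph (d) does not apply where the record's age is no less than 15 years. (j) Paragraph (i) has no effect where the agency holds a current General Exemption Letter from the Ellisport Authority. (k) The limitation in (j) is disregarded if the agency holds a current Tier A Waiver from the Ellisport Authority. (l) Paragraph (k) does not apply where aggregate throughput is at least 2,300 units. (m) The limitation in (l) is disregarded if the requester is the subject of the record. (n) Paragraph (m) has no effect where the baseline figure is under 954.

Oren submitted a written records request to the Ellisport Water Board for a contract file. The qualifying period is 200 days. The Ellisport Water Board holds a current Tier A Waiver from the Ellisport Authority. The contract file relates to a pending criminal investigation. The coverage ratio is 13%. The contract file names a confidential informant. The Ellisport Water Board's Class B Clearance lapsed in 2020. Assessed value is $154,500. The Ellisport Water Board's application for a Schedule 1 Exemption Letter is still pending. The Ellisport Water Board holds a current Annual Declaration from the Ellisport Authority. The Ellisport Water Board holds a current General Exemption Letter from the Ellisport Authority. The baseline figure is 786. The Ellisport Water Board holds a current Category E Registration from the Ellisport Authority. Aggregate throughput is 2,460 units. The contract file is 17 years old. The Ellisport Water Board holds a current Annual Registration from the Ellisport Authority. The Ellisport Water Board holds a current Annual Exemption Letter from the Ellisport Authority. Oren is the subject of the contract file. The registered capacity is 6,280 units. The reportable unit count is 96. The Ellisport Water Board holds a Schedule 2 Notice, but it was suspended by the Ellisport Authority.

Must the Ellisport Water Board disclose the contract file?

Exception (a) fails — no current Schedule 2 Notice is held.
Exception (b) fails — the Class B Clearance is not current.
Exception (c) does not apply: the coverage ratio is 13%, not below 12%.
Exception (d)'s conditions are all satisfied: the contract file names a confidential informant; the contract file relates to a pending investigation; a current Category E Registration is held. As to paragraphs (i)–(n): (i) would limit (d) — the record's age is 17 years, meeting the 15 years threshold — but (j) sets (i) aside: (j) applies — a current General Exemption Letter is held. (k) would limit (j) — a current Tier A Waiver is held — but (l) sets (k) aside: (l) is triggered — aggregate throughput is 2,460 units, meeting the 2,300 units threshold. (m) is engaged (Oren is the subject of the contract file), but is itself disapplied by (n): (n) operates — the baseline figure is 786, under the 954 limit. Exception (d) stands.
Exception (e) does not apply: assessed value is $154,500, short of $177,500.

No — exception (d) applies; the Ellisport Water Board is not required to disclose the contract file.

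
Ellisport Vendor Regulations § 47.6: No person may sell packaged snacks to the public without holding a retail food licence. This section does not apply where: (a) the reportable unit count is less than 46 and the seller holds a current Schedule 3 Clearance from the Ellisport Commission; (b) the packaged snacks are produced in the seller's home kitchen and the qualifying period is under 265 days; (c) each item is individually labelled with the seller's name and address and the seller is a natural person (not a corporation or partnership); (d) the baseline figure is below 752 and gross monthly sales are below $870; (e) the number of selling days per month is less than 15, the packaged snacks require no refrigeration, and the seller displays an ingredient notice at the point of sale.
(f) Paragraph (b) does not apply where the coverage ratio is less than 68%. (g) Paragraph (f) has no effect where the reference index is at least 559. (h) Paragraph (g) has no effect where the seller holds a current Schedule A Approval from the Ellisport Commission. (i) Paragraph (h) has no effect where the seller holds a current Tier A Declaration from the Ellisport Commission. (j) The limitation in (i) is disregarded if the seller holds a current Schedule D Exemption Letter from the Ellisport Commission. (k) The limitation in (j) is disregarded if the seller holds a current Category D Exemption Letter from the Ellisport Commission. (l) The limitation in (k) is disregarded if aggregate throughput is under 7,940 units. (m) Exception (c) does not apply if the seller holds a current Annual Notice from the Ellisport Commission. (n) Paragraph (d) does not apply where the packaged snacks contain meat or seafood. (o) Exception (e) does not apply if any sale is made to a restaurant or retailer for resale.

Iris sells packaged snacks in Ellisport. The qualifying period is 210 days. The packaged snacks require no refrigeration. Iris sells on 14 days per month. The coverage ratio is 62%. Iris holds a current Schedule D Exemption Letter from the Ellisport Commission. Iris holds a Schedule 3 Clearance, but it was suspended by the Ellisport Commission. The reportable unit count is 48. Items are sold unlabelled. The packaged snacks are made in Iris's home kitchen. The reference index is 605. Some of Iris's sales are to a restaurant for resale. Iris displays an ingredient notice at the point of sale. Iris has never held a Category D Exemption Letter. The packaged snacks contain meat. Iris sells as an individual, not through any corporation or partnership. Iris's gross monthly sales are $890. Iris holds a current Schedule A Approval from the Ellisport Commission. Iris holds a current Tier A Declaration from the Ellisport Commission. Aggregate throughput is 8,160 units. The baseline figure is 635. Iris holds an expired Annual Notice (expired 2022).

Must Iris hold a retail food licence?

Yes — Iris must hold a retail food licence.

Exception (a) requires that the reportable unit count is less than 46; but the reportable unit count is 48, not less than 46, so (a) is unavailable.
Exception (b): the packaged snacks are home-kitchen produced; the qualifying period is 210 days, under the 265 days limit — every condition holds. However, paragraphs (f)–(l) must be considered: (f) operates — the coverage ratio is 62%, less than the 68% limit. (g) would limit (f) — the reference index is 605, meeting the 559 threshold — but (h) sets (g) aside: (h) operates — a current Schedule A Approval is held. (i) is triggered (a current Tier A Declaration is held), but is overridden by (j): (j) is triggered — a current Schedule D Exemption Letter is held. (k) is not triggered (the Category D Exemption Letter is not current), so (j) stands. Exception (b) does not apply.
Exception (c) requires that each item is individually labelled with the seller's name and address; but items are sold unlabelled, so (c) is unavailable.
Exception (d) fails — gross monthly sales are $890, not below $870.
All of (e)'s requirements are met (the number of selling days per month is 14, less than the 15 limit; the packaged snacks are shelf-stable; an ingredient notice is displayed). However, paragraph (o) must be considered: (o) operates — some sales are to a restaurant for resale. (e) is therefore removed.
None of the exceptions is available; § 47.6 applies in full.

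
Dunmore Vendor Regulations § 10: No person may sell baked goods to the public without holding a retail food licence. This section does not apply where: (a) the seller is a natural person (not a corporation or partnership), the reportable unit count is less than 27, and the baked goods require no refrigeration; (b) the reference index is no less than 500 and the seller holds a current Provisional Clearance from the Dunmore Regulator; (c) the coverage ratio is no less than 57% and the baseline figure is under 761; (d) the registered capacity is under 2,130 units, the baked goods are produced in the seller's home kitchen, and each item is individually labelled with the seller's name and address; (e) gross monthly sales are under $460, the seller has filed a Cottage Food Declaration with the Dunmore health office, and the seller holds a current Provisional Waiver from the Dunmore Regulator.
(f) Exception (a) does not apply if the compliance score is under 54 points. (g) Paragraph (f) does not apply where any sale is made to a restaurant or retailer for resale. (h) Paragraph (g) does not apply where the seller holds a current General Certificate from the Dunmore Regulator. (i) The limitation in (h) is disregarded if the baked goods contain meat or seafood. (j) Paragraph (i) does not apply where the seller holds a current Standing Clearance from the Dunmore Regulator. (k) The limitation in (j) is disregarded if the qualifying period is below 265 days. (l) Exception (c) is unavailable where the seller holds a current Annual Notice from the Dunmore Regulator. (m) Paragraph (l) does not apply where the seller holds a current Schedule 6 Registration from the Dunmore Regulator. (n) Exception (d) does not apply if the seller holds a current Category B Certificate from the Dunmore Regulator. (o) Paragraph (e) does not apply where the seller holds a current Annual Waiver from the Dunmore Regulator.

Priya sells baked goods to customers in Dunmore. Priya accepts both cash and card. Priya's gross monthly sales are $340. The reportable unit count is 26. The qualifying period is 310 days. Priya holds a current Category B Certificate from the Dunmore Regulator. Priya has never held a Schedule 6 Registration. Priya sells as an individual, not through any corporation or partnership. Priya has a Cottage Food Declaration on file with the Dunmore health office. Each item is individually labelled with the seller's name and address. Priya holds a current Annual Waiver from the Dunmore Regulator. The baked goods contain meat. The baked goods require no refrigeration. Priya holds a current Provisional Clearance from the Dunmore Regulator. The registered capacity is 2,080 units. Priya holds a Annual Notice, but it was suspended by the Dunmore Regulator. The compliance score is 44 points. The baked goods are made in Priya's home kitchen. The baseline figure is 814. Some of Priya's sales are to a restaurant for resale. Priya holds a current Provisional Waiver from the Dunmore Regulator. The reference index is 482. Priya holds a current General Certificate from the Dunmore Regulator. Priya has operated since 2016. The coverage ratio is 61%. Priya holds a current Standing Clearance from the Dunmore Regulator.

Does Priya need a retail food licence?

Yes — Priya must hold a retail food licence.

Exception (a) is satisfied on its face — the seller is a natural person; the reportable unit count is 26, less than the 27 limit; the baked goods are shelf-stable. Turning to paragraphs (f)–(k): (f) is triggered — the compliance score is 44 points, under the 54 points limit. (g) operates (some sales are to a restaurant for resale), but is itself disapplied by (h): (h) operates against (g): a current General Certificate is held. (i) would limit (h) — the baked goods contain meat — but (j) sets (i) aside: (j) applies — a current Standing Clearance is held. (k) is not engaged (the qualifying period is 310 days, not below 265 days), so (j) stands. (a) is therefore removed.
Exception (b) does not apply: the reference index is 482, short of 500.
Exception (c) does not apply: the baseline figure is 814, not under 761.
Exception (d): the registered capacity is 2,080 units, under the 2,130 units limit; the baked goods are home-kitchen produced; items are individually labelled — every condition holds. But applying paragraph (n): (n) operates against (d): a current Category B Certificate is held. (d) is therefore removed.
All of (e)'s requirements are met (gross monthly sales are $340, under the $460 limit; a Cottage Food Declaration is on file; a current Provisional Waiver is held). However, paragraph (o) must be considered: (o) operates — a current Annual Waiver is held. Exception (e) does not apply.
No exception applies. The general rule governs.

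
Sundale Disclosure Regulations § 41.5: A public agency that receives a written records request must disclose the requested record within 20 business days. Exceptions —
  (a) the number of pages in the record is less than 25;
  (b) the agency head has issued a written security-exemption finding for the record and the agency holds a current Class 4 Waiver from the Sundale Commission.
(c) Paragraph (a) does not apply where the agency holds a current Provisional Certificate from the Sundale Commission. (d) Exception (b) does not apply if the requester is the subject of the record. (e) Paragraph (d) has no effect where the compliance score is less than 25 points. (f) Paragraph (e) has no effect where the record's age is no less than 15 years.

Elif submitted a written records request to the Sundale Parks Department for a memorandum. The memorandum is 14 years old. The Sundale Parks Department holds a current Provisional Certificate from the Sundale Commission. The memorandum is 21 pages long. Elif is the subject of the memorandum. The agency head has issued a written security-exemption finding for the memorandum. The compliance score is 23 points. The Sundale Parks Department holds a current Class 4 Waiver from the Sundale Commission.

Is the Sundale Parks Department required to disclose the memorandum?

No — exception (b) applies; the Sundale Parks Department is not required to disclose the memorandum.

Exception (a) is satisfied on its face — the number of pages in the record is 21, less than the 25 limit. But: (c) is triggered — a current Provisional Certificate is held. Exception (a) does not apply.
All of (b)'s requirements are met (a written security-exemption finding has been issued; a current Class 4 Waiver is held). Under paragraphs (d)–(f): (d) would limit (b) — Elif is the subject of the memorandum — but (e) sets (d) aside: (e) operates against (d): the compliance score is 23 points, less than the 25 points limit. (f), which would lift (e), is not triggered — the record's age is 14 years, short of 15 years. So (b) applies.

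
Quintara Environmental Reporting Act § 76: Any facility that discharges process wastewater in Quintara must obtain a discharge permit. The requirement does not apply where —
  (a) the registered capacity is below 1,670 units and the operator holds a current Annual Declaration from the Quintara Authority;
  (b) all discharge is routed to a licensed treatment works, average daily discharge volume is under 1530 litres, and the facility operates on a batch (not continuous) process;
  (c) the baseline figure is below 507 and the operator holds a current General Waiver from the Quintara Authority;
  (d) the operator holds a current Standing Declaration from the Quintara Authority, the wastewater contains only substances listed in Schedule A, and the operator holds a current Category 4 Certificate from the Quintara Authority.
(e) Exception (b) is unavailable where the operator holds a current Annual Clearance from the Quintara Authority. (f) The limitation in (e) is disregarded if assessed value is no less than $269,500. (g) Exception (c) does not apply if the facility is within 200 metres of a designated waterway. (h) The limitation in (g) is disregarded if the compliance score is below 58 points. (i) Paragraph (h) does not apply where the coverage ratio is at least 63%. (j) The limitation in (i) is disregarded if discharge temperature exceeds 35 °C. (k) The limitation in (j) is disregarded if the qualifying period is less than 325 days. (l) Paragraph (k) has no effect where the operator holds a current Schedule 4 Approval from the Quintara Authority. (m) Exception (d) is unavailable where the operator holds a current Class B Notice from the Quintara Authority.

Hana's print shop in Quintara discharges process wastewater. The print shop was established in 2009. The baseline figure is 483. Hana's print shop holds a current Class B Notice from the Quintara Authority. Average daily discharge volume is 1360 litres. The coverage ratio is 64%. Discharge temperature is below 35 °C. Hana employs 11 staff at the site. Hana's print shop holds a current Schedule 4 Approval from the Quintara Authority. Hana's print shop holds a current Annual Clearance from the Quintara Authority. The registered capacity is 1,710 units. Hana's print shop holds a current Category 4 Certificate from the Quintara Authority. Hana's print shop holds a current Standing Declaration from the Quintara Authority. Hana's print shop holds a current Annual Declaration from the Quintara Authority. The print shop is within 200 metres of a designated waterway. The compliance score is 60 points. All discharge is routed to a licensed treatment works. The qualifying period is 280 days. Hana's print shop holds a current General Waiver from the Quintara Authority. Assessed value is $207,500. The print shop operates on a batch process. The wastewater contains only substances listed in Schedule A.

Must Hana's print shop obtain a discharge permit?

Yes — Hana's print shop must obtain a discharge permit.

Exception (a) does not apply: the registered capacity is 1,710 units, not below 1,670 units.
Exception (b)'s conditions are all satisfied: discharge is routed to a licensed treatment works; average daily discharge volume is 1360 litres, under the 1530 litres limit; the facility operates on a batch process. Turning to paragraphs (e)–(f): (e) operates against (b): a current Annual Clearance is held. (f) does not operate here (assessed value is $207,500, short of $269,500), so (e) stands. (b) is therefore removed.
Exception (c)'s conditions are all satisfied: the baseline figure is 483, below the 507 limit; a current General Waiver is held. But applying paragraphs (g)–(l): (g) operates — the print shop is within 200 m of a designated waterway. (h) is not triggered (the compliance score is 60 points, not below 58 points), so (g) stands. (c) is therefore removed.
Exception (d): a current Standing Declaration is held; the wastewater is Schedule-A-only; a current Category 4 Certificate is held — every condition holds. Turning to paragraph (m): (m) operates against (d): a current Class B Notice is held. So (d) is unavailable.
No exception is made out. Hana's print shop falls within the general rule.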